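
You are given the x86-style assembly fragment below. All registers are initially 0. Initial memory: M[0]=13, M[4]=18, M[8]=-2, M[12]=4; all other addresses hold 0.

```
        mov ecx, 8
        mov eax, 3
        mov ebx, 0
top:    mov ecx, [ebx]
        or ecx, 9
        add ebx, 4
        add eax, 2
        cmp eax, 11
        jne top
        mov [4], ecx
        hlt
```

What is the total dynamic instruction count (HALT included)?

29

mov ecx, 8 → ecx=8
mov eax, 3 → eax=3
mov ebx, 0 → ebx=0
mov ecx, [ebx] → ecx=M[0]=13
or ecx, 9 → ecx=13|9=13
add ebx, 4 → ebx=0+4=4
add eax, 2 → eax=3+2=5
cmp eax, 11  (cmp 5,11)
jne top: taken
mov ecx, [ebx] → ecx=M[4]=18
or ecx, 9 → ecx=18|9=27
add ebx, 4 → ebx=4+4=8
add eax, 2 → eax=5+2=7
cmp eax, 11  (cmp 7,11)
jne top: taken
mov ecx, [ebx] → ecx=M[8]=-2
or ecx, 9 → ecx=(-2)|9=-1
add ebx, 4 → ebx=8+4=12
add eax, 2 → eax=7+2=9
cmp eax, 11  (cmp 9,11)
jne top: taken
mov ecx, [ebx] → ecx=M[12]=4
or ecx, 9 → ecx=4|9=13
add ebx, 4 → ebx=12+4=16
add eax, 2 → eax=9+2=11
cmp eax, 11  (cmp 11,11)
jne top: not taken
mov [4], ecx → M[4]=13
halt.
Total executed instructions: 29.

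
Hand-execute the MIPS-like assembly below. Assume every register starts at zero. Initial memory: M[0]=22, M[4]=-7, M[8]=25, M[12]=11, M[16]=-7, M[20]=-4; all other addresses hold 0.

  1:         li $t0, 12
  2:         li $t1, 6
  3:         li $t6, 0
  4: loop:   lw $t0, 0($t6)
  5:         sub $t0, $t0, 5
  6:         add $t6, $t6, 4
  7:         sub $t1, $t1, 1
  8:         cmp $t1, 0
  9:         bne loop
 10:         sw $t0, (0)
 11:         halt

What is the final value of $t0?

li $t0, 12 → $t0=12
li $t1, 6 → $t1=6
li $t6, 0 → $t6=0
lw $t0, 0($t6) → $t0=M[0]=22
sub $t0, $t0, 5 → $t0=22-5=17
add $t6, $t6, 4 → $t6=0+4=4
sub $t1, $t1, 1 → $t1=6-1=5
cmp $t1, 0  (cmp 5,0)
bne loop: taken
lw $t0, 0($t6) → $t0=M[4]=-7
sub $t0, $t0, 5 → $t0=(-7)-5=-12
add $t6, $t6, 4 → $t6=4+4=8
sub $t1, $t1, 1 → $t1=5-1=4
cmp $t1, 0  (cmp 4,0)
bne loop: taken
lw $t0, 0($t6) → $t0=M[8]=25
sub $t0, $t0, 5 → $t0=25-5=20
add $t6, $t6, 4 → $t6=8+4=12
sub $t1, $t1, 1 → $t1=4-1=3
cmp $t1, 0  (cmp 3,0)
bne loop: taken
lw $t0, 0($t6) → $t0=M[12]=11
sub $t0, $t0, 5 → $t0=11-5=6
add $t6, $t6, 4 → $t6=12+4=16
sub $t1, $t1, 1 → $t1=3-1=2
cmp $t1, 0  (cmp 2,0)
bne loop: taken
lw $t0, 0($t6) → $t0=M[16]=-7
sub $t0, $t0, 5 → $t0=(-7)-5=-12
add $t6, $t6, 4 → $t6=16+4=20
sub $t1, $t1, 1 → $t1=2-1=1
cmp $t1, 0  (cmp 1,0)
bne loop: taken
lw $t0, 0($t6) → $t0=M[20]=-4
sub $t0, $t0, 5 → $t0=(-4)-5=-9
add $t6, $t6, 4 → $t6=20+4=24
sub $t1, $t1, 1 → $t1=1-1=0
cmp $t1, 0  (cmp 0,0)
bne loop: not taken
sw $t0, (0) → M[0]=-9
halt.

-9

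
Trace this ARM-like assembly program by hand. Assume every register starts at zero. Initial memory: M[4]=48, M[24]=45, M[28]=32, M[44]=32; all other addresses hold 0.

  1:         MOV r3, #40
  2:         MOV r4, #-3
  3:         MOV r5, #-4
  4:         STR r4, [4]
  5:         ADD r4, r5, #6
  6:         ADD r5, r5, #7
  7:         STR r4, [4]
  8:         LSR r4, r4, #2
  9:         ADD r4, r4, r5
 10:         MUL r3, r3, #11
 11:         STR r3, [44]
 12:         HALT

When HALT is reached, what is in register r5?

MOV r3, #40 → r3=40
MOV r4, #-3 → r4=-3
MOV r5, #-4 → r5=-4
STR r4, [4] → M[4]=-3
ADD r4, r5, #6 → r4=(-4)+6=2
ADD r5, r5, #7 → r5=(-4)+7=3
STR r4, [4] → M[4]=2
LSR r4, r4, #2 → r4=2>>2=0
ADD r4, r4, r5 → r4=0+3=3
MUL r3, r3, #11 → r3=40*11=440
STR r3, [44] → M[44]=440
halt.

3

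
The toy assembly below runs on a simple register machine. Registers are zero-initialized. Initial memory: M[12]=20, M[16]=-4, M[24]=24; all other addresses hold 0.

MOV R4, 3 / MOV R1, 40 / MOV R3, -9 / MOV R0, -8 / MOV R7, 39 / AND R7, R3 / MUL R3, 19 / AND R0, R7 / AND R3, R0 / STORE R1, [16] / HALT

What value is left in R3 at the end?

after MOV R4, 3: R4=3
after MOV R1, 40: R1=40
after MOV R3, -9: R3=-9
after MOV R0, -8: R0=-8
after MOV R7, 39: R7=39
after AND R7, R3: R7=39&(-9)=39
after MUL R3, 19: R3=(-9)*19=-171
after AND R0, R7: R0=(-8)&39=32
after AND R3, R0: R3=(-171)&32=0
STORE R1, [16] → M[16]=40
halt.

0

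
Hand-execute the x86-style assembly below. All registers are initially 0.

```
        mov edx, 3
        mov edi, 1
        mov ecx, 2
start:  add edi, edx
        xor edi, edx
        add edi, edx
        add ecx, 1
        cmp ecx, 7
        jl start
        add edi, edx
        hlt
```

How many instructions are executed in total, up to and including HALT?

35

mov edx, 3 → edx=3
mov edi, 1 → edi=1
mov ecx, 2 → ecx=2
add edi, edx → edi=1+3=4
xor edi, edx → edi=4^3=7
add edi, edx → edi=7+3=10
add ecx, 1 → ecx=2+1=3
cmp ecx, 7  (cmp 3,7)
jl start: taken
add edi, edx → edi=10+3=13
xor edi, edx → edi=13^3=14
add edi, edx → edi=14+3=17
add ecx, 1 → ecx=3+1=4
cmp ecx, 7  (cmp 4,7)
jl start: taken
add edi, edx → edi=17+3=20
xor edi, edx → edi=20^3=23
add edi, edx → edi=23+3=26
add ecx, 1 → ecx=4+1=5
cmp ecx, 7  (cmp 5,7)
jl start: taken
add edi, edx → edi=26+3=29
xor edi, edx → edi=29^3=30
add edi, edx → edi=30+3=33
add ecx, 1 → ecx=5+1=6
cmp ecx, 7  (cmp 6,7)
jl start: taken
add edi, edx → edi=33+3=36
xor edi, edx → edi=36^3=39
add edi, edx → edi=39+3=42
add ecx, 1 → ecx=6+1=7
cmp ecx, 7  (cmp 7,7)
jl start: not taken
add edi, edx → edi=42+3=45
halt.
Total executed instructions: 35.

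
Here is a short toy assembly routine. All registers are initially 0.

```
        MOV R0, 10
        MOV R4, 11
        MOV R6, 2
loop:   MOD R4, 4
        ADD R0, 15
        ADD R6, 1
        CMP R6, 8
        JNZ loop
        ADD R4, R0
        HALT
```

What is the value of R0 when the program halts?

100

MOV R0, 10 → R0=10
MOV R4, 11 → R4=11
MOV R6, 2 → R6=2
MOD R4, 4 → R4=11%4=3
ADD R0, 15 → R0=10+15=25
ADD R6, 1 → R6=2+1=3
CMP R6, 8  (cmp 3,8)
JNZ loop: taken
MOD R4, 4 → R4=3%4=3
ADD R0, 15 → R0=25+15=40
ADD R6, 1 → R6=3+1=4
CMP R6, 8  (cmp 4,8)
JNZ loop: taken
MOD R4, 4 → R4=3%4=3
ADD R0, 15 → R0=40+15=55
ADD R6, 1 → R6=4+1=5
CMP R6, 8  (cmp 5,8)
JNZ loop: taken
MOD R4, 4 → R4=3%4=3
ADD R0, 15 → R0=55+15=70
ADD R6, 1 → R6=5+1=6
CMP R6, 8  (cmp 6,8)
JNZ loop: taken
MOD R4, 4 → R4=3%4=3
ADD R0, 15 → R0=70+15=85
ADD R6, 1 → R6=6+1=7
CMP R6, 8  (cmp 7,8)
JNZ loop: taken
MOD R4, 4 → R4=3%4=3
ADD R0, 15 → R0=85+15=100
ADD R6, 1 → R6=7+1=8
CMP R6, 8  (cmp 8,8)
JNZ loop: not taken
ADD R4, R0 → R4=3+100=103
halt.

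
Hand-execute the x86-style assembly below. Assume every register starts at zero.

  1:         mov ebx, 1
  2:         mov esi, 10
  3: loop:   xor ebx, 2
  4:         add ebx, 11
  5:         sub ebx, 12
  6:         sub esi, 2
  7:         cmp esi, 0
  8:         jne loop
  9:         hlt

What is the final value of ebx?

ebx=1
esi=10
ebx=1^2=3
ebx=3+11=14
ebx=14-12=2
esi=10-2=8
cmp esi, 0  (cmp 8,0)
jne loop: taken
ebx=2^2=0
ebx=0+11=11
ebx=11-12=-1
esi=8-2=6
cmp esi, 0  (cmp 6,0)
jne loop: taken
ebx=(-1)^2=-3
ebx=(-3)+11=8
ebx=8-12=-4
esi=6-2=4
cmp esi, 0  (cmp 4,0)
jne loop: taken
ebx=(-4)^2=-2
ebx=(-2)+11=9
ebx=9-12=-3
esi=4-2=2
cmp esi, 0  (cmp 2,0)
jne loop: taken
ebx=(-3)^2=-1
ebx=(-1)+11=10
ebx=10-12=-2
esi=2-2=0
cmp esi, 0  (cmp 0,0)
jne loop: not taken
halt.

-2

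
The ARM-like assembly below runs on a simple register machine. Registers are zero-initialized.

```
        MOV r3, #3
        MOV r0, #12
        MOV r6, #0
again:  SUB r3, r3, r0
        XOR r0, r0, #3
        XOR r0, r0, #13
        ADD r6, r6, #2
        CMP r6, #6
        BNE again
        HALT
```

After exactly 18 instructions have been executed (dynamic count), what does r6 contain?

4

MOV r3, #3 → r3=3
MOV r0, #12 → r0=12
MOV r6, #0 → r6=0
SUB r3, r3, r0 → r3=3-12=-9
XOR r0, r0, #3 → r0=12^3=15
XOR r0, r0, #13 → r0=15^13=2
ADD r6, r6, #2 → r6=0+2=2
CMP r6, #6  (cmp 2,6)
BNE again: taken
SUB r3, r3, r0 → r3=(-9)-2=-11
XOR r0, r0, #3 → r0=2^3=1
XOR r0, r0, #13 → r0=1^13=12
ADD r6, r6, #2 → r6=2+2=4
CMP r6, #6  (cmp 4,6)
BNE again: taken
SUB r3, r3, r0 → r3=(-11)-12=-23
XOR r0, r0, #3 → r0=12^3=15
XOR r0, r0, #13 → r0=15^13=2
After step 18: r6 = 4.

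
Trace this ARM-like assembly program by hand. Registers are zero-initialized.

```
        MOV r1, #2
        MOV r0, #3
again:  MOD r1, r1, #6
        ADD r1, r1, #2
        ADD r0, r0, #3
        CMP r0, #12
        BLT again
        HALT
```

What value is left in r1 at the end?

2

MOV r1, #2 → r1=2
MOV r0, #3 → r0=3
MOD r1, r1, #6 → r1=2%6=2
ADD r1, r1, #2 → r1=2+2=4
ADD r0, r0, #3 → r0=3+3=6
CMP r0, #12  (cmp 6,12)
BLT again: taken
MOD r1, r1, #6 → r1=4%6=4
ADD r1, r1, #2 → r1=4+2=6
ADD r0, r0, #3 → r0=6+3=9
CMP r0, #12  (cmp 9,12)
BLT again: taken
MOD r1, r1, #6 → r1=6%6=0
ADD r1, r1, #2 → r1=0+2=2
ADD r0, r0, #3 → r0=9+3=12
CMP r0, #12  (cmp 12,12)
BLT again: not taken
halt.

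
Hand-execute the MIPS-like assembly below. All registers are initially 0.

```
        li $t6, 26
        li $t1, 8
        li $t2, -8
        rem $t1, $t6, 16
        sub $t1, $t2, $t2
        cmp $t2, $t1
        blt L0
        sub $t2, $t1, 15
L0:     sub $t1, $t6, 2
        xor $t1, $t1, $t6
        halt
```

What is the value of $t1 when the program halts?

$t6=26
$t1=8
$t2=-8
$t1=26%16=10
$t1=(-8)-(-8)=0
cmp $t2, $t1  (cmp -8,0)
blt L0: taken
$t1=26-2=24
$t1=24^26=2
halt.

2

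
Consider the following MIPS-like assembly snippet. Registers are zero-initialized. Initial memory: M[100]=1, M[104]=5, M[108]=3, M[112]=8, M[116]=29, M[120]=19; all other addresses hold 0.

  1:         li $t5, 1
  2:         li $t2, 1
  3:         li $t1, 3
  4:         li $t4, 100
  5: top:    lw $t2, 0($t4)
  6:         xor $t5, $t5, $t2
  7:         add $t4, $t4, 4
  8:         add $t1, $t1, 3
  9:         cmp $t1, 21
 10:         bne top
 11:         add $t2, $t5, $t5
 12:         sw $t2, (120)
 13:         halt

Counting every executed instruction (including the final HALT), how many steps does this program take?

after li $t5, 1: $t5=1
after li $t2, 1: $t2=1
after li $t1, 3: $t1=3
after li $t4, 100: $t4=100
after lw $t2, 0($t4): $t2=M[100]=1
after xor $t5, $t5, $t2: $t5=1^1=0
after add $t4, $t4, 4: $t4=100+4=104
after add $t1, $t1, 3: $t1=3+3=6
cmp $t1, 21  (cmp 6,21)
bne top: taken
after lw $t2, 0($t4): $t2=M[104]=5
after xor $t5, $t5, $t2: $t5=0^5=5
after add $t4, $t4, 4: $t4=104+4=108
after add $t1, $t1, 3: $t1=6+3=9
cmp $t1, 21  (cmp 9,21)
bne top: taken
after lw $t2, 0($t4): $t2=M[108]=3
after xor $t5, $t5, $t2: $t5=5^3=6
after add $t4, $t4, 4: $t4=108+4=112
after add $t1, $t1, 3: $t1=9+3=12
cmp $t1, 21  (cmp 12,21)
bne top: taken
after lw $t2, 0($t4): $t2=M[112]=8
after xor $t5, $t5, $t2: $t5=6^8=14
after add $t4, $t4, 4: $t4=112+4=116
after add $t1, $t1, 3: $t1=12+3=15
cmp $t1, 21  (cmp 15,21)
bne top: taken
after lw $t2, 0($t4): $t2=M[116]=29
after xor $t5, $t5, $t2: $t5=14^29=19
after add $t4, $t4, 4: $t4=116+4=120
after add $t1, $t1, 3: $t1=15+3=18
cmp $t1, 21  (cmp 18,21)
bne top: taken
after lw $t2, 0($t4): $t2=M[120]=19
after xor $t5, $t5, $t2: $t5=19^19=0
after add $t4, $t4, 4: $t4=120+4=124
after add $t1, $t1, 3: $t1=18+3=21
cmp $t1, 21  (cmp 21,21)
bne top: not taken
after add $t2, $t5, $t5: $t2=0+0=0
sw $t2, (120) → M[120]=0
halt.
Total executed instructions: 43.

43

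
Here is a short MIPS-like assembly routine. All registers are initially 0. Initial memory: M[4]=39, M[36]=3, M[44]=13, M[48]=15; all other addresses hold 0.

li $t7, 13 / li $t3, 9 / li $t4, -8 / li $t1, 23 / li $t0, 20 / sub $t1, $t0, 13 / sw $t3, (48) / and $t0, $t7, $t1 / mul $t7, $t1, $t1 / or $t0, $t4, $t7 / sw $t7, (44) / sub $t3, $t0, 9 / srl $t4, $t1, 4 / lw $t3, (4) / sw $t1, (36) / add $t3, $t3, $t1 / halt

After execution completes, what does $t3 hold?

46

$t7=13
$t3=9
$t4=-8
$t1=23
$t0=20
$t1=20-13=7
sw $t3, (48) → M[48]=9
$t0=13&7=5
$t7=7*7=49
$t0=(-8)|49=-7
sw $t7, (44) → M[44]=49
$t3=(-7)-9=-16
$t4=7>>4=0
$t3=M[4]=39
sw $t1, (36) → M[36]=7
$t3=39+7=46
halt.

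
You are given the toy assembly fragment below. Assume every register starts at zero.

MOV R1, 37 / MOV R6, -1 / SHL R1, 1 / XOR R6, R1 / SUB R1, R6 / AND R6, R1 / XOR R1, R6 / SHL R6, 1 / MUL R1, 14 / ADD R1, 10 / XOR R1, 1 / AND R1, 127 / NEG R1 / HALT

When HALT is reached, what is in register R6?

298

after MOV R1, 37: R1=37
after MOV R6, -1: R6=-1
after SHL R1, 1: R1=37<<1=74
after XOR R6, R1: R6=(-1)^74=-75
after SUB R1, R6: R1=74-(-75)=149
after AND R6, R1: R6=(-75)&149=149
after XOR R1, R6: R1=149^149=0
after SHL R6, 1: R6=149<<1=298
after MUL R1, 14: R1=0*14=0
after ADD R1, 10: R1=0+10=10
after XOR R1, 1: R1=10^1=11
after AND R1, 127: R1=11&127=11
after NEG R1: R1=-(11)=-11
halt.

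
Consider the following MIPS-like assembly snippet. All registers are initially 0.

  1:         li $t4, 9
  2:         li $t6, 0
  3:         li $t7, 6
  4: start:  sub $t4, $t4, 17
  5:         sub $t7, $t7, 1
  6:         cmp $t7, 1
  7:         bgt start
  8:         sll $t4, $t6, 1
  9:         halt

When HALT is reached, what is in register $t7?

after li $t4, 9: $t4=9
after li $t6, 0: $t6=0
after li $t7, 6: $t7=6
after sub $t4, $t4, 17: $t4=9-17=-8
after sub $t7, $t7, 1: $t7=6-1=5
cmp $t7, 1  (cmp 5,1)
bgt start: taken
after sub $t4, $t4, 17: $t4=(-8)-17=-25
after sub $t7, $t7, 1: $t7=5-1=4
cmp $t7, 1  (cmp 4,1)
bgt start: taken
after sub $t4, $t4, 17: $t4=(-25)-17=-42
after sub $t7, $t7, 1: $t7=4-1=3
cmp $t7, 1  (cmp 3,1)
bgt start: taken
after sub $t4, $t4, 17: $t4=(-42)-17=-59
after sub $t7, $t7, 1: $t7=3-1=2
cmp $t7, 1  (cmp 2,1)
bgt start: taken
after sub $t4, $t4, 17: $t4=(-59)-17=-76
after sub $t7, $t7, 1: $t7=2-1=1
cmp $t7, 1  (cmp 1,1)
bgt start: not taken
after sll $t4, $t6, 1: $t4=0<<1=0
halt.

1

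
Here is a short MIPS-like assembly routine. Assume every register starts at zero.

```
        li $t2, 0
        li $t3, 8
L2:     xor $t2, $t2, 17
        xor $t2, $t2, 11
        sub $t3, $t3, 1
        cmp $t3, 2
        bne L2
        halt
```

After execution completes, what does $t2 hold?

0

li $t2, 0 → $t2=0
li $t3, 8 → $t3=8
xor $t2, $t2, 17 → $t2=0^17=17
xor $t2, $t2, 11 → $t2=17^11=26
sub $t3, $t3, 1 → $t3=8-1=7
cmp $t3, 2  (cmp 7,2)
bne L2: taken
xor $t2, $t2, 17 → $t2=26^17=11
xor $t2, $t2, 11 → $t2=11^11=0
sub $t3, $t3, 1 → $t3=7-1=6
cmp $t3, 2  (cmp 6,2)
bne L2: taken
xor $t2, $t2, 17 → $t2=0^17=17
xor $t2, $t2, 11 → $t2=17^11=26
sub $t3, $t3, 1 → $t3=6-1=5
cmp $t3, 2  (cmp 5,2)
bne L2: taken
xor $t2, $t2, 17 → $t2=26^17=11
xor $t2, $t2, 11 → $t2=11^11=0
sub $t3, $t3, 1 → $t3=5-1=4
cmp $t3, 2  (cmp 4,2)
bne L2: taken
xor $t2, $t2, 17 → $t2=0^17=17
xor $t2, $t2, 11 → $t2=17^11=26
sub $t3, $t3, 1 → $t3=4-1=3
cmp $t3, 2  (cmp 3,2)
bne L2: taken
xor $t2, $t2, 17 → $t2=26^17=11
xor $t2, $t2, 11 → $t2=11^11=0
sub $t3, $t3, 1 → $t3=3-1=2
cmp $t3, 2  (cmp 2,2)
bne L2: not taken
halt.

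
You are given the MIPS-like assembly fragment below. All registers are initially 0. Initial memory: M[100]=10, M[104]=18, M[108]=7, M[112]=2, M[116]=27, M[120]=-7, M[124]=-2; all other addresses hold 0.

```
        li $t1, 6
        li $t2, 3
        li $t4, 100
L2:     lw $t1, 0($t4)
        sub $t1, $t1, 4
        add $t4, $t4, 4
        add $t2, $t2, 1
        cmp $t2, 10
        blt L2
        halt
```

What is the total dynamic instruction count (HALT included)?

$t1=6
$t2=3
$t4=100
$t1=M[100]=10
$t1=10-4=6
$t4=100+4=104
$t2=3+1=4
cmp $t2, 10  (cmp 4,10)
blt L2: taken
$t1=M[104]=18
$t1=18-4=14
$t4=104+4=108
$t2=4+1=5
cmp $t2, 10  (cmp 5,10)
blt L2: taken
$t1=M[108]=7
$t1=7-4=3
$t4=108+4=112
$t2=5+1=6
cmp $t2, 10  (cmp 6,10)
blt L2: taken
$t1=M[112]=2
$t1=2-4=-2
$t4=112+4=116
$t2=6+1=7
cmp $t2, 10  (cmp 7,10)
blt L2: taken
$t1=M[116]=27
$t1=27-4=23
$t4=116+4=120
$t2=7+1=8
cmp $t2, 10  (cmp 8,10)
blt L2: taken
$t1=M[120]=-7
$t1=(-7)-4=-11
$t4=120+4=124
$t2=8+1=9
cmp $t2, 10  (cmp 9,10)
blt L2: taken
$t1=M[124]=-2
$t1=(-2)-4=-6
$t4=124+4=128
$t2=9+1=10
cmp $t2, 10  (cmp 10,10)
blt L2: not taken
halt.
Total executed instructions: 46.

46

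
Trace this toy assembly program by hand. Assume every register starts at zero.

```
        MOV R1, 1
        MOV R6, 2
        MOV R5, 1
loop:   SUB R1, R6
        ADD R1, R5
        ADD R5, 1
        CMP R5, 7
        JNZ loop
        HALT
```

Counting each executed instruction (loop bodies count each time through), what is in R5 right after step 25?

5

MOV R1, 1 → R1=1
MOV R6, 2 → R6=2
MOV R5, 1 → R5=1
SUB R1, R6 → R1=1-2=-1
ADD R1, R5 → R1=(-1)+1=0
ADD R5, 1 → R5=1+1=2
CMP R5, 7  (cmp 2,7)
JNZ loop: taken
SUB R1, R6 → R1=0-2=-2
ADD R1, R5 → R1=(-2)+2=0
ADD R5, 1 → R5=2+1=3
CMP R5, 7  (cmp 3,7)
JNZ loop: taken
SUB R1, R6 → R1=0-2=-2
ADD R1, R5 → R1=(-2)+3=1
ADD R5, 1 → R5=3+1=4
CMP R5, 7  (cmp 4,7)
JNZ loop: taken
SUB R1, R6 → R1=1-2=-1
ADD R1, R5 → R1=(-1)+4=3
ADD R5, 1 → R5=4+1=5
CMP R5, 7  (cmp 5,7)
JNZ loop: taken
SUB R1, R6 → R1=3-2=1
ADD R1, R5 → R1=1+5=6
After step 25: R5 = 5.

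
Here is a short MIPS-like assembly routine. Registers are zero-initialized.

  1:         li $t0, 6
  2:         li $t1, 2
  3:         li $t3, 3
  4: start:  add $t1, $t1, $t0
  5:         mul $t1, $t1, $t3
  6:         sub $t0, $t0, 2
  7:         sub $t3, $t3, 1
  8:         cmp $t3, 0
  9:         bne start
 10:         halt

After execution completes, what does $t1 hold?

li $t0, 6 → $t0=6
li $t1, 2 → $t1=2
li $t3, 3 → $t3=3
add $t1, $t1, $t0 → $t1=2+6=8
mul $t1, $t1, $t3 → $t1=8*3=24
sub $t0, $t0, 2 → $t0=6-2=4
sub $t3, $t3, 1 → $t3=3-1=2
cmp $t3, 0  (cmp 2,0)
bne start: taken
add $t1, $t1, $t0 → $t1=24+4=28
mul $t1, $t1, $t3 → $t1=28*2=56
sub $t0, $t0, 2 → $t0=4-2=2
sub $t3, $t3, 1 → $t3=2-1=1
cmp $t3, 0  (cmp 1,0)
bne start: taken
add $t1, $t1, $t0 → $t1=56+2=58
mul $t1, $t1, $t3 → $t1=58*1=58
sub $t0, $t0, 2 → $t0=2-2=0
sub $t3, $t3, 1 → $t3=1-1=0
cmp $t3, 0  (cmp 0,0)
bne start: not taken
halt.

58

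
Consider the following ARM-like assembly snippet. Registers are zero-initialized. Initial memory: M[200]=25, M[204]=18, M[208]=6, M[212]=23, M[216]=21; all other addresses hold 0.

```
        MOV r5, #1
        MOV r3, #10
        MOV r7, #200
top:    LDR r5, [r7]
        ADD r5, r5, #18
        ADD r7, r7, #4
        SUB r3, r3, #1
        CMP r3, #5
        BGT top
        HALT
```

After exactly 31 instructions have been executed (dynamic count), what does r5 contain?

39

MOV r5, #1 → r5=1
MOV r3, #10 → r3=10
MOV r7, #200 → r7=200
LDR r5, [r7] → r5=M[200]=25
ADD r5, r5, #18 → r5=25+18=43
ADD r7, r7, #4 → r7=200+4=204
SUB r3, r3, #1 → r3=10-1=9
CMP r3, #5  (cmp 9,5)
BGT top: taken
LDR r5, [r7] → r5=M[204]=18
ADD r5, r5, #18 → r5=18+18=36
ADD r7, r7, #4 → r7=204+4=208
SUB r3, r3, #1 → r3=9-1=8
CMP r3, #5  (cmp 8,5)
BGT top: taken
LDR r5, [r7] → r5=M[208]=6
ADD r5, r5, #18 → r5=6+18=24
ADD r7, r7, #4 → r7=208+4=212
SUB r3, r3, #1 → r3=8-1=7
CMP r3, #5  (cmp 7,5)
BGT top: taken
LDR r5, [r7] → r5=M[212]=23
ADD r5, r5, #18 → r5=23+18=41
ADD r7, r7, #4 → r7=212+4=216
SUB r3, r3, #1 → r3=7-1=6
CMP r3, #5  (cmp 6,5)
BGT top: taken
LDR r5, [r7] → r5=M[216]=21
ADD r5, r5, #18 → r5=21+18=39
ADD r7, r7, #4 → r7=216+4=220
SUB r3, r3, #1 → r3=6-1=5
After step 31: r5 = 39.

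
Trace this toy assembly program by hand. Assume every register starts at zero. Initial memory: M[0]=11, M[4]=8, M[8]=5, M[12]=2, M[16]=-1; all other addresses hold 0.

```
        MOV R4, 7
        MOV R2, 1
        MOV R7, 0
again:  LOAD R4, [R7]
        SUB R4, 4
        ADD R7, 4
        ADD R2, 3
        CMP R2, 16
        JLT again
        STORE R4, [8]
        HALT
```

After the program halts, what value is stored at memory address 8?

-5

MOV R4, 7 → R4=7
MOV R2, 1 → R2=1
MOV R7, 0 → R7=0
LOAD R4, [R7] → R4=M[0]=11
SUB R4, 4 → R4=11-4=7
ADD R7, 4 → R7=0+4=4
ADD R2, 3 → R2=1+3=4
CMP R2, 16  (cmp 4,16)
JLT again: taken
LOAD R4, [R7] → R4=M[4]=8
SUB R4, 4 → R4=8-4=4
ADD R7, 4 → R7=4+4=8
ADD R2, 3 → R2=4+3=7
CMP R2, 16  (cmp 7,16)
JLT again: taken
LOAD R4, [R7] → R4=M[8]=5
SUB R4, 4 → R4=5-4=1
ADD R7, 4 → R7=8+4=12
ADD R2, 3 → R2=7+3=10
CMP R2, 16  (cmp 10,16)
JLT again: taken
LOAD R4, [R7] → R4=M[12]=2
SUB R4, 4 → R4=2-4=-2
ADD R7, 4 → R7=12+4=16
ADD R2, 3 → R2=10+3=13
CMP R2, 16  (cmp 13,16)
JLT again: taken
LOAD R4, [R7] → R4=M[16]=-1
SUB R4, 4 → R4=(-1)-4=-5
ADD R7, 4 → R7=16+4=20
ADD R2, 3 → R2=13+3=16
CMP R2, 16  (cmp 16,16)
JLT again: not taken
STORE R4, [8] → M[8]=-5
halt.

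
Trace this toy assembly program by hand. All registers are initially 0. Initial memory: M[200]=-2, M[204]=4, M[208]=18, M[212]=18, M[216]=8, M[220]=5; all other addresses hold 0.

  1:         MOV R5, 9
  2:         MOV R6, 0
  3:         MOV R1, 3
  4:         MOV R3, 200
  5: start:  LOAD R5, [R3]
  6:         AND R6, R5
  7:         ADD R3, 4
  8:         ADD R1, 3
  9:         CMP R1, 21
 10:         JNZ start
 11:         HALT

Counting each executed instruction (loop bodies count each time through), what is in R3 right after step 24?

212

R5=9
R6=0
R1=3
R3=200
R5=M[200]=-2
R6=0&(-2)=0
R3=200+4=204
R1=3+3=6
CMP R1, 21  (cmp 6,21)
JNZ start: taken
R5=M[204]=4
R6=0&4=0
R3=204+4=208
R1=6+3=9
CMP R1, 21  (cmp 9,21)
JNZ start: taken
R5=M[208]=18
R6=0&18=0
R3=208+4=212
R1=9+3=12
CMP R1, 21  (cmp 12,21)
JNZ start: taken
R5=M[212]=18
R6=0&18=0
After step 24: R3 = 212.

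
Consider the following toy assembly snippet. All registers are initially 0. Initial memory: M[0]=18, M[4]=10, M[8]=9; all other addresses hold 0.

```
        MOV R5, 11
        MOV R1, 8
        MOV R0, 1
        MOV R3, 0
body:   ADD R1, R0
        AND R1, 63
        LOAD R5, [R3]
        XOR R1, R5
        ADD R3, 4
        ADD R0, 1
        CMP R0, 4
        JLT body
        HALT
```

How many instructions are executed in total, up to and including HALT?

after MOV R5, 11: R5=11
after MOV R1, 8: R1=8
after MOV R0, 1: R0=1
after MOV R3, 0: R3=0
after ADD R1, R0: R1=8+1=9
after AND R1, 63: R1=9&63=9
after LOAD R5, [R3]: R5=M[0]=18
after XOR R1, R5: R1=9^18=27
after ADD R3, 4: R3=0+4=4
after ADD R0, 1: R0=1+1=2
CMP R0, 4  (cmp 2,4)
JLT body: taken
after ADD R1, R0: R1=27+2=29
after AND R1, 63: R1=29&63=29
after LOAD R5, [R3]: R5=M[4]=10
after XOR R1, R5: R1=29^10=23
after ADD R3, 4: R3=4+4=8
after ADD R0, 1: R0=2+1=3
CMP R0, 4  (cmp 3,4)
JLT body: taken
after ADD R1, R0: R1=23+3=26
after AND R1, 63: R1=26&63=26
after LOAD R5, [R3]: R5=M[8]=9
after XOR R1, R5: R1=26^9=19
after ADD R3, 4: R3=8+4=12
after ADD R0, 1: R0=3+1=4
CMP R0, 4  (cmp 4,4)
JLT body: not taken
halt.
Total executed instructions: 29.

29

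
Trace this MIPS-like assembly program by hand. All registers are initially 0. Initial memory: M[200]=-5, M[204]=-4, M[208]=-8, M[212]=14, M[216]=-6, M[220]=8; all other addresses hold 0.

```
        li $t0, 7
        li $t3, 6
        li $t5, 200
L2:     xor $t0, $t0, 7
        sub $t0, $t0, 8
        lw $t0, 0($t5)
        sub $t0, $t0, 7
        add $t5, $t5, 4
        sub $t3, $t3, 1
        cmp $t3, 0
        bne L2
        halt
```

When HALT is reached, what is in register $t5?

224

li $t0, 7 → $t0=7
li $t3, 6 → $t3=6
li $t5, 200 → $t5=200
xor $t0, $t0, 7 → $t0=7^7=0
sub $t0, $t0, 8 → $t0=0-8=-8
lw $t0, 0($t5) → $t0=M[200]=-5
sub $t0, $t0, 7 → $t0=(-5)-7=-12
add $t5, $t5, 4 → $t5=200+4=204
sub $t3, $t3, 1 → $t3=6-1=5
cmp $t3, 0  (cmp 5,0)
bne L2: taken
xor $t0, $t0, 7 → $t0=(-12)^7=-13
sub $t0, $t0, 8 → $t0=(-13)-8=-21
lw $t0, 0($t5) → $t0=M[204]=-4
sub $t0, $t0, 7 → $t0=(-4)-7=-11
add $t5, $t5, 4 → $t5=204+4=208
sub $t3, $t3, 1 → $t3=5-1=4
cmp $t3, 0  (cmp 4,0)
bne L2: taken
xor $t0, $t0, 7 → $t0=(-11)^7=-14
sub $t0, $t0, 8 → $t0=(-14)-8=-22
lw $t0, 0($t5) → $t0=M[208]=-8
sub $t0, $t0, 7 → $t0=(-8)-7=-15
add $t5, $t5, 4 → $t5=208+4=212
sub $t3, $t3, 1 → $t3=4-1=3
cmp $t3, 0  (cmp 3,0)
bne L2: taken
xor $t0, $t0, 7 → $t0=(-15)^7=-10
sub $t0, $t0, 8 → $t0=(-10)-8=-18
lw $t0, 0($t5) → $t0=M[212]=14
sub $t0, $t0, 7 → $t0=14-7=7
add $t5, $t5, 4 → $t5=212+4=216
sub $t3, $t3, 1 → $t3=3-1=2
cmp $t3, 0  (cmp 2,0)
bne L2: taken
xor $t0, $t0, 7 → $t0=7^7=0
sub $t0, $t0, 8 → $t0=0-8=-8
lw $t0, 0($t5) → $t0=M[216]=-6
sub $t0, $t0, 7 → $t0=(-6)-7=-13
add $t5, $t5, 4 → $t5=216+4=220
sub $t3, $t3, 1 → $t3=2-1=1
cmp $t3, 0  (cmp 1,0)
bne L2: taken
xor $t0, $t0, 7 → $t0=(-13)^7=-12
sub $t0, $t0, 8 → $t0=(-12)-8=-20
lw $t0, 0($t5) → $t0=M[220]=8
sub $t0, $t0, 7 → $t0=8-7=1
add $t5, $t5, 4 → $t5=220+4=224
sub $t3, $t3, 1 → $t3=1-1=0
cmp $t3, 0  (cmp 0,0)
bne L2: not taken
halt.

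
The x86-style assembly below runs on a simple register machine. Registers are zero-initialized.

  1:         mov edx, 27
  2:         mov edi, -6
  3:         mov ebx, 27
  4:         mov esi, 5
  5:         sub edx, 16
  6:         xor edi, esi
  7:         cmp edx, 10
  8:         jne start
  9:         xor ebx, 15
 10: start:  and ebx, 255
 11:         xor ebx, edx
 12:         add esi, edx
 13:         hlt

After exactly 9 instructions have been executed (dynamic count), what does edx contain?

mov edx, 27 → edx=27
mov edi, -6 → edi=-6
mov ebx, 27 → ebx=27
mov esi, 5 → esi=5
sub edx, 16 → edx=27-16=11
xor edi, esi → edi=(-6)^5=-1
cmp edx, 10  (cmp 11,10)
jne start: taken
and ebx, 255 → ebx=27&255=27
After step 9: edx = 11.

11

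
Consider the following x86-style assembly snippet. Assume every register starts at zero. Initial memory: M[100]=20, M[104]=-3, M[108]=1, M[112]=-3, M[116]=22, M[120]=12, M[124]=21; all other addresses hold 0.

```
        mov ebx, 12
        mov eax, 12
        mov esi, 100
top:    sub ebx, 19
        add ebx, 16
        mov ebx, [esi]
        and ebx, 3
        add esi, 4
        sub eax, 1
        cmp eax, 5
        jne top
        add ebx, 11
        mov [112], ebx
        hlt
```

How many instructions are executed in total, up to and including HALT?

ebx=12
eax=12
esi=100
ebx=12-19=-7
ebx=(-7)+16=9
ebx=M[100]=20
ebx=20&3=0
esi=100+4=104
eax=12-1=11
cmp eax, 5  (cmp 11,5)
jne top: taken
ebx=0-19=-19
ebx=(-19)+16=-3
ebx=M[104]=-3
ebx=(-3)&3=1
esi=104+4=108
eax=11-1=10
cmp eax, 5  (cmp 10,5)
jne top: taken
ebx=1-19=-18
ebx=(-18)+16=-2
ebx=M[108]=1
ebx=1&3=1
esi=108+4=112
eax=10-1=9
cmp eax, 5  (cmp 9,5)
jne top: taken
ebx=1-19=-18
ebx=(-18)+16=-2
ebx=M[112]=-3
ebx=(-3)&3=1
esi=112+4=116
eax=9-1=8
cmp eax, 5  (cmp 8,5)
jne top: taken
ebx=1-19=-18
ebx=(-18)+16=-2
ebx=M[116]=22
ebx=22&3=2
esi=116+4=120
eax=8-1=7
cmp eax, 5  (cmp 7,5)
jne top: taken
ebx=2-19=-17
ebx=(-17)+16=-1
ebx=M[120]=12
ebx=12&3=0
esi=120+4=124
eax=7-1=6
cmp eax, 5  (cmp 6,5)
jne top: taken
ebx=0-19=-19
ebx=(-19)+16=-3
ebx=M[124]=21
ebx=21&3=1
esi=124+4=128
eax=6-1=5
cmp eax, 5  (cmp 5,5)
jne top: not taken
ebx=1+11=12
mov [112], ebx → M[112]=12
halt.
Total executed instructions: 62.

62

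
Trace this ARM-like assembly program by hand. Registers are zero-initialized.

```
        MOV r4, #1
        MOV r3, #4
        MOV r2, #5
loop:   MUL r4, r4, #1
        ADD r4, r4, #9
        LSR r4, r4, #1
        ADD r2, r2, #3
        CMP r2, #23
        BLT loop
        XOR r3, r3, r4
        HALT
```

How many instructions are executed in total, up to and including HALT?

MOV r4, #1 → r4=1
MOV r3, #4 → r3=4
MOV r2, #5 → r2=5
MUL r4, r4, #1 → r4=1*1=1
ADD r4, r4, #9 → r4=1+9=10
LSR r4, r4, #1 → r4=10>>1=5
ADD r2, r2, #3 → r2=5+3=8
CMP r2, #23  (cmp 8,23)
BLT loop: taken
MUL r4, r4, #1 → r4=5*1=5
ADD r4, r4, #9 → r4=5+9=14
LSR r4, r4, #1 → r4=14>>1=7
ADD r2, r2, #3 → r2=8+3=11
CMP r2, #23  (cmp 11,23)
BLT loop: taken
MUL r4, r4, #1 → r4=7*1=7
ADD r4, r4, #9 → r4=7+9=16
LSR r4, r4, #1 → r4=16>>1=8
ADD r2, r2, #3 → r2=11+3=14
CMP r2, #23  (cmp 14,23)
BLT loop: taken
MUL r4, r4, #1 → r4=8*1=8
ADD r4, r4, #9 → r4=8+9=17
LSR r4, r4, #1 → r4=17>>1=8
ADD r2, r2, #3 → r2=14+3=17
CMP r2, #23  (cmp 17,23)
BLT loop: taken
MUL r4, r4, #1 → r4=8*1=8
ADD r4, r4, #9 → r4=8+9=17
LSR r4, r4, #1 → r4=17>>1=8
ADD r2, r2, #3 → r2=17+3=20
CMP r2, #23  (cmp 20,23)
BLT loop: taken
MUL r4, r4, #1 → r4=8*1=8
ADD r4, r4, #9 → r4=8+9=17
LSR r4, r4, #1 → r4=17>>1=8
ADD r2, r2, #3 → r2=20+3=23
CMP r2, #23  (cmp 23,23)
BLT loop: not taken
XOR r3, r3, r4 → r3=4^8=12
halt.
Total executed instructions: 41.

41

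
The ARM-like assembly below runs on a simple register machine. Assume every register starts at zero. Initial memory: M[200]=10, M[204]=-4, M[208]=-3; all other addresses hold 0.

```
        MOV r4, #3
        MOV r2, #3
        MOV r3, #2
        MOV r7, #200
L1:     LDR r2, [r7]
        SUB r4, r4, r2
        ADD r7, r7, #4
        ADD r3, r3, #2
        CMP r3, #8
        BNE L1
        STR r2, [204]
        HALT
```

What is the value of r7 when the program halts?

212

MOV r4, #3 → r4=3
MOV r2, #3 → r2=3
MOV r3, #2 → r3=2
MOV r7, #200 → r7=200
LDR r2, [r7] → r2=M[200]=10
SUB r4, r4, r2 → r4=3-10=-7
ADD r7, r7, #4 → r7=200+4=204
ADD r3, r3, #2 → r3=2+2=4
CMP r3, #8  (cmp 4,8)
BNE L1: taken
LDR r2, [r7] → r2=M[204]=-4
SUB r4, r4, r2 → r4=(-7)-(-4)=-3
ADD r7, r7, #4 → r7=204+4=208
ADD r3, r3, #2 → r3=4+2=6
CMP r3, #8  (cmp 6,8)
BNE L1: taken
LDR r2, [r7] → r2=M[208]=-3
SUB r4, r4, r2 → r4=(-3)-(-3)=0
ADD r7, r7, #4 → r7=208+4=212
ADD r3, r3, #2 → r3=6+2=8
CMP r3, #8  (cmp 8,8)
BNE L1: not taken
STR r2, [204] → M[204]=-3
halt.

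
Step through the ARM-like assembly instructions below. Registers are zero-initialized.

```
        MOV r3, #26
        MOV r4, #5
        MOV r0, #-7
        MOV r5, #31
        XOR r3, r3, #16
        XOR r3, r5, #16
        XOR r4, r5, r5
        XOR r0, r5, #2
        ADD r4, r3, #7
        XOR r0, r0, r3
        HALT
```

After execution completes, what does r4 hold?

r3=26
r4=5
r0=-7
r5=31
r3=26^16=10
r3=31^16=15
r4=31^31=0
r0=31^2=29
r4=15+7=22
r0=29^15=18
halt.

22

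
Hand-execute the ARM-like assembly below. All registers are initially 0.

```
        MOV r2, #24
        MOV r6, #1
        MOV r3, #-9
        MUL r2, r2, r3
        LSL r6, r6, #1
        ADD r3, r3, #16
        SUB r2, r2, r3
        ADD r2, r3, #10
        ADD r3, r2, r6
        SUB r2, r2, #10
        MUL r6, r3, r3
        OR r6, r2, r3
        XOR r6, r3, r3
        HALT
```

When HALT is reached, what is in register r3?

MOV r2, #24 → r2=24
MOV r6, #1 → r6=1
MOV r3, #-9 → r3=-9
MUL r2, r2, r3 → r2=24*(-9)=-216
LSL r6, r6, #1 → r6=1<<1=2
ADD r3, r3, #16 → r3=(-9)+16=7
SUB r2, r2, r3 → r2=(-216)-7=-223
ADD r2, r3, #10 → r2=7+10=17
ADD r3, r2, r6 → r3=17+2=19
SUB r2, r2, #10 → r2=17-10=7
MUL r6, r3, r3 → r6=19*19=361
OR r6, r2, r3 → r6=7|19=23
XOR r6, r3, r3 → r6=19^19=0
halt.

19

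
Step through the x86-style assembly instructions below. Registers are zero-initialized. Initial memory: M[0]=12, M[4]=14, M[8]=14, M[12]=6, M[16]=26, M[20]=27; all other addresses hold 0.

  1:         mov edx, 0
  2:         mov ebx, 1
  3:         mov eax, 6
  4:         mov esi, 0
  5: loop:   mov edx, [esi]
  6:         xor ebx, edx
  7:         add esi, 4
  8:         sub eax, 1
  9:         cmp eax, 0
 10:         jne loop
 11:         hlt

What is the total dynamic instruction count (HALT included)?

41

mov edx, 0 → edx=0
mov ebx, 1 → ebx=1
mov eax, 6 → eax=6
mov esi, 0 → esi=0
mov edx, [esi] → edx=M[0]=12
xor ebx, edx → ebx=1^12=13
add esi, 4 → esi=0+4=4
sub eax, 1 → eax=6-1=5
cmp eax, 0  (cmp 5,0)
jne loop: taken
mov edx, [esi] → edx=M[4]=14
xor ebx, edx → ebx=13^14=3
add esi, 4 → esi=4+4=8
sub eax, 1 → eax=5-1=4
cmp eax, 0  (cmp 4,0)
jne loop: taken
mov edx, [esi] → edx=M[8]=14
xor ebx, edx → ebx=3^14=13
add esi, 4 → esi=8+4=12
sub eax, 1 → eax=4-1=3
cmp eax, 0  (cmp 3,0)
jne loop: taken
mov edx, [esi] → edx=M[12]=6
xor ebx, edx → ebx=13^6=11
add esi, 4 → esi=12+4=16
sub eax, 1 → eax=3-1=2
cmp eax, 0  (cmp 2,0)
jne loop: taken
mov edx, [esi] → edx=M[16]=26
xor ebx, edx → ebx=11^26=17
add esi, 4 → esi=16+4=20
sub eax, 1 → eax=2-1=1
cmp eax, 0  (cmp 1,0)
jne loop: taken
mov edx, [esi] → edx=M[20]=27
xor ebx, edx → ebx=17^27=10
add esi, 4 → esi=20+4=24
sub eax, 1 → eax=1-1=0
cmp eax, 0  (cmp 0,0)
jne loop: not taken
halt.
Total executed instructions: 41.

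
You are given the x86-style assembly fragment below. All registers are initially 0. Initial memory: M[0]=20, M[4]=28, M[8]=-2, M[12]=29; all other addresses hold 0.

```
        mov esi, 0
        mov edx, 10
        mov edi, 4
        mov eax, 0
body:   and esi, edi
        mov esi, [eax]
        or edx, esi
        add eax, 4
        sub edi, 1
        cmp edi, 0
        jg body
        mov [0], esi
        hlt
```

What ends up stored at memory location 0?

29

esi=0
edx=10
edi=4
eax=0
esi=0&4=0
esi=M[0]=20
edx=10|20=30
eax=0+4=4
edi=4-1=3
cmp edi, 0  (cmp 3,0)
jg body: taken
esi=20&3=0
esi=M[4]=28
edx=30|28=30
eax=4+4=8
edi=3-1=2
cmp edi, 0  (cmp 2,0)
jg body: taken
esi=28&2=0
esi=M[8]=-2
edx=30|(-2)=-2
eax=8+4=12
edi=2-1=1
cmp edi, 0  (cmp 1,0)
jg body: taken
esi=(-2)&1=0
esi=M[12]=29
edx=(-2)|29=-1
eax=12+4=16
edi=1-1=0
cmp edi, 0  (cmp 0,0)
jg body: not taken
mov [0], esi → M[0]=29
halt.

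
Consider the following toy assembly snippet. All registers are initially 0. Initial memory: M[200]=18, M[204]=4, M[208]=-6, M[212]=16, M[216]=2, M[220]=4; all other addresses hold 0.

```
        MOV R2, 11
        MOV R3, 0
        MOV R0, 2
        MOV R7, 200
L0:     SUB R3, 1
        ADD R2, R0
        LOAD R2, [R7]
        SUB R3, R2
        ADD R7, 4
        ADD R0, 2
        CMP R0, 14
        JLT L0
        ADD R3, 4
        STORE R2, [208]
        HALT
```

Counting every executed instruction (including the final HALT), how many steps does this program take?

55

after MOV R2, 11: R2=11
after MOV R3, 0: R3=0
after MOV R0, 2: R0=2
after MOV R7, 200: R7=200
after SUB R3, 1: R3=0-1=-1
after ADD R2, R0: R2=11+2=13
after LOAD R2, [R7]: R2=M[200]=18
after SUB R3, R2: R3=(-1)-18=-19
after ADD R7, 4: R7=200+4=204
after ADD R0, 2: R0=2+2=4
CMP R0, 14  (cmp 4,14)
JLT L0: taken
after SUB R3, 1: R3=(-19)-1=-20
after ADD R2, R0: R2=18+4=22
after LOAD R2, [R7]: R2=M[204]=4
after SUB R3, R2: R3=(-20)-4=-24
after ADD R7, 4: R7=204+4=208
after ADD R0, 2: R0=4+2=6
CMP R0, 14  (cmp 6,14)
JLT L0: taken
after SUB R3, 1: R3=(-24)-1=-25
after ADD R2, R0: R2=4+6=10
after LOAD R2, [R7]: R2=M[208]=-6
after SUB R3, R2: R3=(-25)-(-6)=-19
after ADD R7, 4: R7=208+4=212
after ADD R0, 2: R0=6+2=8
CMP R0, 14  (cmp 8,14)
JLT L0: taken
after SUB R3, 1: R3=(-19)-1=-20
after ADD R2, R0: R2=(-6)+8=2
after LOAD R2, [R7]: R2=M[212]=16
after SUB R3, R2: R3=(-20)-16=-36
after ADD R7, 4: R7=212+4=216
after ADD R0, 2: R0=8+2=10
CMP R0, 14  (cmp 10,14)
JLT L0: taken
after SUB R3, 1: R3=(-36)-1=-37
after ADD R2, R0: R2=16+10=26
after LOAD R2, [R7]: R2=M[216]=2
after SUB R3, R2: R3=(-37)-2=-39
after ADD R7, 4: R7=216+4=220
after ADD R0, 2: R0=10+2=12
CMP R0, 14  (cmp 12,14)
JLT L0: taken
after SUB R3, 1: R3=(-39)-1=-40
after ADD R2, R0: R2=2+12=14
after LOAD R2, [R7]: R2=M[220]=4
after SUB R3, R2: R3=(-40)-4=-44
after ADD R7, 4: R7=220+4=224
after ADD R0, 2: R0=12+2=14
CMP R0, 14  (cmp 14,14)
JLT L0: not taken
after ADD R3, 4: R3=(-44)+4=-40
STORE R2, [208] → M[208]=4
halt.
Total executed instructions: 55.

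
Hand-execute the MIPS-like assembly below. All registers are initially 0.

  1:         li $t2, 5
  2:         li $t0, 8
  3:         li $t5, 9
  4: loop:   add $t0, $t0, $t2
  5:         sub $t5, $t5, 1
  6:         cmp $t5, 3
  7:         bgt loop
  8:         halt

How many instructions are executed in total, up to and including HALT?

after li $t2, 5: $t2=5
after li $t0, 8: $t0=8
after li $t5, 9: $t5=9
after add $t0, $t0, $t2: $t0=8+5=13
after sub $t5, $t5, 1: $t5=9-1=8
cmp $t5, 3  (cmp 8,3)
bgt loop: taken
after add $t0, $t0, $t2: $t0=13+5=18
after sub $t5, $t5, 1: $t5=8-1=7
cmp $t5, 3  (cmp 7,3)
bgt loop: taken
after add $t0, $t0, $t2: $t0=18+5=23
after sub $t5, $t5, 1: $t5=7-1=6
cmp $t5, 3  (cmp 6,3)
bgt loop: taken
after add $t0, $t0, $t2: $t0=23+5=28
after sub $t5, $t5, 1: $t5=6-1=5
cmp $t5, 3  (cmp 5,3)
bgt loop: taken
after add $t0, $t0, $t2: $t0=28+5=33
after sub $t5, $t5, 1: $t5=5-1=4
cmp $t5, 3  (cmp 4,3)
bgt loop: taken
after add $t0, $t0, $t2: $t0=33+5=38
after sub $t5, $t5, 1: $t5=4-1=3
cmp $t5, 3  (cmp 3,3)
bgt loop: not taken
halt.
Total executed instructions: 28.

28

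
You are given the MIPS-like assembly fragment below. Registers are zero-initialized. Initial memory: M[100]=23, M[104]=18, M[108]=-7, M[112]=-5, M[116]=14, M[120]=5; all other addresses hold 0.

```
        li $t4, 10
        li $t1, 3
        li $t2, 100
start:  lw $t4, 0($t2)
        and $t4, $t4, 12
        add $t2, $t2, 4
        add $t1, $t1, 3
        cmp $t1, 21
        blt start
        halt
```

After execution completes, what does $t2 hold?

124

li $t4, 10 → $t4=10
li $t1, 3 → $t1=3
li $t2, 100 → $t2=100
lw $t4, 0($t2) → $t4=M[100]=23
and $t4, $t4, 12 → $t4=23&12=4
add $t2, $t2, 4 → $t2=100+4=104
add $t1, $t1, 3 → $t1=3+3=6
cmp $t1, 21  (cmp 6,21)
blt start: taken
lw $t4, 0($t2) → $t4=M[104]=18
and $t4, $t4, 12 → $t4=18&12=0
add $t2, $t2, 4 → $t2=104+4=108
add $t1, $t1, 3 → $t1=6+3=9
cmp $t1, 21  (cmp 9,21)
blt start: taken
lw $t4, 0($t2) → $t4=M[108]=-7
and $t4, $t4, 12 → $t4=(-7)&12=8
add $t2, $t2, 4 → $t2=108+4=112
add $t1, $t1, 3 → $t1=9+3=12
cmp $t1, 21  (cmp 12,21)
blt start: taken
lw $t4, 0($t2) → $t4=M[112]=-5
and $t4, $t4, 12 → $t4=(-5)&12=8
add $t2, $t2, 4 → $t2=112+4=116
add $t1, $t1, 3 → $t1=12+3=15
cmp $t1, 21  (cmp 15,21)
blt start: taken
lw $t4, 0($t2) → $t4=M[116]=14
and $t4, $t4, 12 → $t4=14&12=12
add $t2, $t2, 4 → $t2=116+4=120
add $t1, $t1, 3 → $t1=15+3=18
cmp $t1, 21  (cmp 18,21)
blt start: taken
lw $t4, 0($t2) → $t4=M[120]=5
and $t4, $t4, 12 → $t4=5&12=4
add $t2, $t2, 4 → $t2=120+4=124
add $t1, $t1, 3 → $t1=18+3=21
cmp $t1, 21  (cmp 21,21)
blt start: not taken
halt.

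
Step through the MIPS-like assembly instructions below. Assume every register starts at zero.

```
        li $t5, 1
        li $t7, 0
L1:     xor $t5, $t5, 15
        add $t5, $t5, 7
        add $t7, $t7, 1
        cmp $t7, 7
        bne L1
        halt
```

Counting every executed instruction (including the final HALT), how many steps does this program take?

li $t5, 1 → $t5=1
li $t7, 0 → $t7=0
xor $t5, $t5, 15 → $t5=1^15=14
add $t5, $t5, 7 → $t5=14+7=21
add $t7, $t7, 1 → $t7=0+1=1
cmp $t7, 7  (cmp 1,7)
bne L1: taken
xor $t5, $t5, 15 → $t5=21^15=26
add $t5, $t5, 7 → $t5=26+7=33
add $t7, $t7, 1 → $t7=1+1=2
cmp $t7, 7  (cmp 2,7)
bne L1: taken
xor $t5, $t5, 15 → $t5=33^15=46
add $t5, $t5, 7 → $t5=46+7=53
add $t7, $t7, 1 → $t7=2+1=3
cmp $t7, 7  (cmp 3,7)
bne L1: taken
xor $t5, $t5, 15 → $t5=53^15=58
add $t5, $t5, 7 → $t5=58+7=65
add $t7, $t7, 1 → $t7=3+1=4
cmp $t7, 7  (cmp 4,7)
bne L1: taken
xor $t5, $t5, 15 → $t5=65^15=78
add $t5, $t5, 7 → $t5=78+7=85
add $t7, $t7, 1 → $t7=4+1=5
cmp $t7, 7  (cmp 5,7)
bne L1: taken
xor $t5, $t5, 15 → $t5=85^15=90
add $t5, $t5, 7 → $t5=90+7=97
add $t7, $t7, 1 → $t7=5+1=6
cmp $t7, 7  (cmp 6,7)
bne L1: taken
xor $t5, $t5, 15 → $t5=97^15=110
add $t5, $t5, 7 → $t5=110+7=117
add $t7, $t7, 1 → $t7=6+1=7
cmp $t7, 7  (cmp 7,7)
bne L1: not taken
halt.
Total executed instructions: 38.

38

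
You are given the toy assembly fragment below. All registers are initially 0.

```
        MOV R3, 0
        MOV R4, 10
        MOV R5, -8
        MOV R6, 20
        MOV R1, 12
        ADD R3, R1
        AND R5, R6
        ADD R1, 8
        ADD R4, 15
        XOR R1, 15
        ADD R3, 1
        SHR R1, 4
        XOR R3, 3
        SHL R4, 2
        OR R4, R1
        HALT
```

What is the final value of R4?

after MOV R3, 0: R3=0
after MOV R4, 10: R4=10
after MOV R5, -8: R5=-8
after MOV R6, 20: R6=20
after MOV R1, 12: R1=12
after ADD R3, R1: R3=0+12=12
after AND R5, R6: R5=(-8)&20=16
after ADD R1, 8: R1=12+8=20
after ADD R4, 15: R4=10+15=25
after XOR R1, 15: R1=20^15=27
after ADD R3, 1: R3=12+1=13
after SHR R1, 4: R1=27>>4=1
after XOR R3, 3: R3=13^3=14
after SHL R4, 2: R4=25<<2=100
after OR R4, R1: R4=100|1=101
halt.

101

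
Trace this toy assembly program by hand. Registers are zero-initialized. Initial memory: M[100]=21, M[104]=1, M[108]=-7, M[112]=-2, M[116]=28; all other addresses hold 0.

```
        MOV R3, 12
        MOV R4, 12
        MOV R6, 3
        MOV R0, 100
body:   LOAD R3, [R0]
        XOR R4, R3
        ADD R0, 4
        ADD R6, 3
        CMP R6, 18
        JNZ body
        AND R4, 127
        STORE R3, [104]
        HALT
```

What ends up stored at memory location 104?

28

MOV R3, 12 → R3=12
MOV R4, 12 → R4=12
MOV R6, 3 → R6=3
MOV R0, 100 → R0=100
LOAD R3, [R0] → R3=M[100]=21
XOR R4, R3 → R4=12^21=25
ADD R0, 4 → R0=100+4=104
ADD R6, 3 → R6=3+3=6
CMP R6, 18  (cmp 6,18)
JNZ body: taken
LOAD R3, [R0] → R3=M[104]=1
XOR R4, R3 → R4=25^1=24
ADD R0, 4 → R0=104+4=108
ADD R6, 3 → R6=6+3=9
CMP R6, 18  (cmp 9,18)
JNZ body: taken
LOAD R3, [R0] → R3=M[108]=-7
XOR R4, R3 → R4=24^(-7)=-31
ADD R0, 4 → R0=108+4=112
ADD R6, 3 → R6=9+3=12
CMP R6, 18  (cmp 12,18)
JNZ body: taken
LOAD R3, [R0] → R3=M[112]=-2
XOR R4, R3 → R4=(-31)^(-2)=31
ADD R0, 4 → R0=112+4=116
ADD R6, 3 → R6=12+3=15
CMP R6, 18  (cmp 15,18)
JNZ body: taken
LOAD R3, [R0] → R3=M[116]=28
XOR R4, R3 → R4=31^28=3
ADD R0, 4 → R0=116+4=120
ADD R6, 3 → R6=15+3=18
CMP R6, 18  (cmp 18,18)
JNZ body: not taken
AND R4, 127 → R4=3&127=3
STORE R3, [104] → M[104]=28
halt.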